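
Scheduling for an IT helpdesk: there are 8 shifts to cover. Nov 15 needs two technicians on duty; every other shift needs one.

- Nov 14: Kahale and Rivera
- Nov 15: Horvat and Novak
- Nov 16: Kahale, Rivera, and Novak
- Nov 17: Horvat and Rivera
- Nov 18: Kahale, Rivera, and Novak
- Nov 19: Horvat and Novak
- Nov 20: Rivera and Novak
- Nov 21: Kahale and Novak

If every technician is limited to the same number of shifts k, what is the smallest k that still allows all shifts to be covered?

With 4 technicians and 9 worker-slots to fill, someone must work at least ⌈9/4⌉ = 3 shifts, so k ≥ 3.
k = 3 works: Nov 14→Kahale, Nov 15→Horvat+Novak, Nov 16→Kahale, Nov 17→Horvat, Nov 18→Rivera, Nov 19→Horvat, Nov 20→Rivera, Nov 21→Kahale.
Loads: Horvat 3, Kahale 3, Rivera 2, Novak 1 — all ≤ 3.

3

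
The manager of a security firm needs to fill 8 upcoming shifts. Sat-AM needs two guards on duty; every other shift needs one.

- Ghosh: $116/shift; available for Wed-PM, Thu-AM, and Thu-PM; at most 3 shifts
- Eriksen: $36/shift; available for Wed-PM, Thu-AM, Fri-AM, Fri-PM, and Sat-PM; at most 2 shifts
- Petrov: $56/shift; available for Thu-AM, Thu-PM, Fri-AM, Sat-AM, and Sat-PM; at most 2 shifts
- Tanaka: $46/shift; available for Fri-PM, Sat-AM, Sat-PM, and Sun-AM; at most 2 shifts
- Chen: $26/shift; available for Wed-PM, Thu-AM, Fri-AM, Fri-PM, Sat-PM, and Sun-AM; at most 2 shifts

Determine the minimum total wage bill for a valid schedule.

Sat-AM can only be covered by Petrov and Tanaka, so that assignment is forced.
Picking the cheapest available guard for each shift independently would cost $314, but that ignores the shift limits.
An optimal schedule: Wed-PM→Chen, Thu-AM→Ghosh, Thu-PM→Petrov, Fri-AM→Eriksen, Fri-PM→Eriksen, Sat-AM→Tanaka+Petrov, Sat-PM→Tanaka, Sun-AM→Chen.
Total: 26 + 116 + 56 + 36 + 36 + 46 + 56 + 46 + 26 = $444.

$444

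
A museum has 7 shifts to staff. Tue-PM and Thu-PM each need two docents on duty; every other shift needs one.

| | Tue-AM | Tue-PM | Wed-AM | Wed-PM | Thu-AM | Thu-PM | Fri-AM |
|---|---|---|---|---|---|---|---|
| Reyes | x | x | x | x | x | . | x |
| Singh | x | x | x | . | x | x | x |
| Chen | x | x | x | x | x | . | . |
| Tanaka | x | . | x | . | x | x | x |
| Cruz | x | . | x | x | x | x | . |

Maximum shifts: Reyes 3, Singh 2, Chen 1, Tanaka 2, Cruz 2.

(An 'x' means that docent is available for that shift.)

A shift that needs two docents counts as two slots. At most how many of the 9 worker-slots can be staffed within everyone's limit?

Total capacity across all docents is 3+2+1+2+2 = 10, and 9 slots are needed, so at most 9 can be filled.
An assignment achieving 9: Tue-AM→Chen, Tue-PM→Reyes+Singh, Wed-AM→Tanaka, Wed-PM→Reyes, Thu-AM→Cruz, Thu-PM→Singh+Tanaka, Fri-AM→Reyes.
Loads: Reyes 3/3, Singh 2/2, Chen 1/1, Tanaka 2/2, Cruz 1/2.

9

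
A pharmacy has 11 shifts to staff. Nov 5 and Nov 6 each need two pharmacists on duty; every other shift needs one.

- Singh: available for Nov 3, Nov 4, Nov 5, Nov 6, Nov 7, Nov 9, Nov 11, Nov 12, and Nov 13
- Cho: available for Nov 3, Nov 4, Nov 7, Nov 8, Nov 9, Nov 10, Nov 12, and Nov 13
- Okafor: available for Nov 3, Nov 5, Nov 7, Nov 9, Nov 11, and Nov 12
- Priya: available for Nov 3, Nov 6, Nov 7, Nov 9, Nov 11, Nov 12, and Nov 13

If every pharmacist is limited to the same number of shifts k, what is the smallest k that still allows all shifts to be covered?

With 4 pharmacists and 13 worker-slots to fill, someone must work at least ⌈13/4⌉ = 4 shifts, so k ≥ 4.
k = 4 works: Nov 3→Cho, Nov 4→Singh, Nov 5→Singh+Okafor, Nov 6→Singh+Priya, Nov 7→Okafor, Nov 8→Cho, Nov 9→Okafor, Nov 10→Cho, Nov 11→Singh, Nov 12→Okafor, Nov 13→Cho.
Loads: Singh 4, Cho 4, Okafor 4, Priya 1 — all ≤ 4.

4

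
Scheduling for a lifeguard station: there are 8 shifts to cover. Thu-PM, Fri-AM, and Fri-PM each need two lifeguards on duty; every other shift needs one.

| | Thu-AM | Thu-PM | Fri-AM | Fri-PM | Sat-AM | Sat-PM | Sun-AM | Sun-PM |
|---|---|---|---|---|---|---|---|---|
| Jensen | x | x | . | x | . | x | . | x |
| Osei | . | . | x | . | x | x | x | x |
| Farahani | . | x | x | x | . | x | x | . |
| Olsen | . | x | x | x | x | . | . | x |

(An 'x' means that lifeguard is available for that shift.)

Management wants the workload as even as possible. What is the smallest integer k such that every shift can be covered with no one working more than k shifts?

With 4 lifeguards and 11 worker-slots to fill, someone must work at least ⌈11/4⌉ = 3 shifts, so k ≥ 3.
k = 3 works: Thu-AM→Jensen, Thu-PM→Jensen+Farahani, Fri-AM→Osei+Farahani, Fri-PM→Jensen+Olsen, Sat-AM→Osei, Sat-PM→Farahani, Sun-AM→Osei, Sun-PM→Olsen.
Loads: Jensen 3, Osei 3, Farahani 3, Olsen 2 — all ≤ 3.

3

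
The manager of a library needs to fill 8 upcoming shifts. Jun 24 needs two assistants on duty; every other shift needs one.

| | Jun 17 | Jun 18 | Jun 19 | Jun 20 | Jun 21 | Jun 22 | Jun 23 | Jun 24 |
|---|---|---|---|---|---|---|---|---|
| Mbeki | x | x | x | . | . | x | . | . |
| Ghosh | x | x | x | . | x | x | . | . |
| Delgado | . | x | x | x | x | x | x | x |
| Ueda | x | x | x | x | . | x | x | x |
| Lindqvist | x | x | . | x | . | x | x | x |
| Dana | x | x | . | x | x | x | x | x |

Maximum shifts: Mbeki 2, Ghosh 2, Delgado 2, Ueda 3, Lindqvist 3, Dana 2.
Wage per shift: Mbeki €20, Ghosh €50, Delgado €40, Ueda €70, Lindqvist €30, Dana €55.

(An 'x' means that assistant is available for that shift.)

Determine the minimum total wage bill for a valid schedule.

€310

Picking the cheapest available assistant for each shift independently would cost €250, but that ignores the shift limits.
An optimal schedule: Jun 17→Mbeki, Jun 18→Ghosh, Jun 19→Mbeki, Jun 20→Lindqvist, Jun 21→Delgado, Jun 22→Ghosh, Jun 23→Lindqvist, Jun 24→Lindqvist+Delgado.
Total: 20 + 50 + 20 + 30 + 40 + 50 + 30 + 30 + 40 = €310.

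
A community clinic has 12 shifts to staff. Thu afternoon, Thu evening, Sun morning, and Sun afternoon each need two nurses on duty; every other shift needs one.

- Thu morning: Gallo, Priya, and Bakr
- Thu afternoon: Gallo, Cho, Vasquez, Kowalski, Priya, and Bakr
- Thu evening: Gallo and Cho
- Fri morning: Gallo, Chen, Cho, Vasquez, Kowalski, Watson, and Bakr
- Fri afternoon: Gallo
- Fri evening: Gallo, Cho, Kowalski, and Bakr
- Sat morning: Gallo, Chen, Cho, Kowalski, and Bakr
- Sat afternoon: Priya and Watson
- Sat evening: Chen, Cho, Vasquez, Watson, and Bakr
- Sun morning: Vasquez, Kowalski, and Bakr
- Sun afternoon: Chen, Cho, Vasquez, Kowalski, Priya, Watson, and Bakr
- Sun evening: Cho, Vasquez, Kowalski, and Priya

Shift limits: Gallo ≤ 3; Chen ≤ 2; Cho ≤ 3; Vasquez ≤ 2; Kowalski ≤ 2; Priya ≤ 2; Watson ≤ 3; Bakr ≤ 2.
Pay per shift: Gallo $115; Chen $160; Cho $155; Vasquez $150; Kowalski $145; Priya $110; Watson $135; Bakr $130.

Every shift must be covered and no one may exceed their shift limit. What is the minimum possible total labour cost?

Thu evening can only be covered by Gallo and Cho, so that assignment is forced.
Fri afternoon can only be covered by Gallo, so that assignment is forced.
Picking the cheapest available nurse for each shift independently would cost $1930, but that ignores the shift limits.
An optimal schedule: Thu morning→Priya, Thu afternoon→Vasquez+Cho, Thu evening→Gallo+Cho, Fri morning→Watson, Fri afternoon→Gallo, Fri evening→Gallo, Sat morning→Bakr, Sat afternoon→Priya, Sat evening→Watson, Sun morning→Bakr+Kowalski, Sun afternoon→Watson+Vasquez, Sun evening→Kowalski.
Total: 110 + 150 + 155 + 115 + 155 + 135 + 115 + 115 + 130 + 110 + 135 + 130 + 145 + 135 + 150 + 145 = $2130.

$2130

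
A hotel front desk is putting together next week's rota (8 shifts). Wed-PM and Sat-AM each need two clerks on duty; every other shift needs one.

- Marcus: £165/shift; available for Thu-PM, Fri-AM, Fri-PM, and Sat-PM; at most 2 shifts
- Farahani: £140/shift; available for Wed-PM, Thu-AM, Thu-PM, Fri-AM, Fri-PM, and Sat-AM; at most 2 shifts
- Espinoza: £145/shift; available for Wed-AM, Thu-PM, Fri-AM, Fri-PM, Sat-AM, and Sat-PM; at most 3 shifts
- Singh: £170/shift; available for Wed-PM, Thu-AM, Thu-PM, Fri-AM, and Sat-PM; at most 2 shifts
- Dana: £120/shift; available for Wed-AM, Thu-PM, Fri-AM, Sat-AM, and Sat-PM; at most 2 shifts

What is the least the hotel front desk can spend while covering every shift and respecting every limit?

Wed-PM can only be covered by Farahani and Singh, so that assignment is forced.
Picking the cheapest available clerk for each shift independently would cost £1330, but that ignores the shift limits.
An optimal schedule: Wed-AM→Dana, Wed-PM→Farahani+Singh, Thu-AM→Farahani, Thu-PM→Marcus, Fri-AM→Marcus, Fri-PM→Espinoza, Sat-AM→Dana+Espinoza, Sat-PM→Espinoza.
Total: 120 + 140 + 170 + 140 + 165 + 165 + 145 + 120 + 145 + 145 = £1455.

£1455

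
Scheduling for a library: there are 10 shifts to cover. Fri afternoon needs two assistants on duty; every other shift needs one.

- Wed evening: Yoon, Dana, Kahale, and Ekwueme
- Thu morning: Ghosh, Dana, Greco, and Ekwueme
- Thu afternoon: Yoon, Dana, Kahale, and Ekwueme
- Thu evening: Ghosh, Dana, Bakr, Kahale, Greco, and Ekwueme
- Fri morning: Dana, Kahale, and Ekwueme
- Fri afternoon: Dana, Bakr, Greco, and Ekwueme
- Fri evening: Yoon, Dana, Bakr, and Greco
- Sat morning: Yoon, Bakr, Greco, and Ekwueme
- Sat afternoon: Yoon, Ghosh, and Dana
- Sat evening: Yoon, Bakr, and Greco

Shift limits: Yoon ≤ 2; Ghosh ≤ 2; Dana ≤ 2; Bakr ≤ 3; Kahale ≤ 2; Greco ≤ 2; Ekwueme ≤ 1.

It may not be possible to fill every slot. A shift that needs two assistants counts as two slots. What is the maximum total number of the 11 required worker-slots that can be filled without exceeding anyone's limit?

Total capacity across all assistants is 2+2+2+3+2+2+1 = 14, and 11 slots are needed, so at most 11 can be filled.
An assignment achieving 11: Wed evening→Dana, Thu morning→Ghosh, Thu afternoon→Kahale, Thu evening→Ghosh, Fri morning→Dana, Fri afternoon→Bakr+Greco, Fri evening→Bakr, Sat morning→Bakr, Sat afternoon→Yoon, Sat evening→Yoon.
Loads: Yoon 2/2, Ghosh 2/2, Dana 2/2, Bakr 3/3, Kahale 1/2, Greco 1/2, Ekwueme 0/1.

11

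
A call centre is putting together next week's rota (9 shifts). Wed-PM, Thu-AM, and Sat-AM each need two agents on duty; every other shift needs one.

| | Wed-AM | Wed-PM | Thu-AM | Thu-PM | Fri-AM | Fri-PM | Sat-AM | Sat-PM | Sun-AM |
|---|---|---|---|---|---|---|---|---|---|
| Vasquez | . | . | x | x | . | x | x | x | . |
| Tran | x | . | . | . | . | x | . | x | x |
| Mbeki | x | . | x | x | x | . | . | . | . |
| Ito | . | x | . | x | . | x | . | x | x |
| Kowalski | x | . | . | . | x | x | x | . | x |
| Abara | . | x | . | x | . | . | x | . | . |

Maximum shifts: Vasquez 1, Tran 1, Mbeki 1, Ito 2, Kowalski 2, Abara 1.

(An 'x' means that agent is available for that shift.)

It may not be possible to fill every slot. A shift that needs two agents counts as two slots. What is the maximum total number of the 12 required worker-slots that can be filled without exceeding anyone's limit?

Total capacity across all agents is 1+1+1+2+2+1 = 8, and 12 slots are needed, so at most 8 can be filled.
An assignment achieving 8: Wed-AM→Tran, Wed-PM→Ito+Abara, Thu-AM→Vasquez+Mbeki, Fri-AM→Kowalski, Sat-AM→Kowalski, Sat-PM→Ito.
Loads: Vasquez 1/1, Tran 1/1, Mbeki 1/1, Ito 2/2, Kowalski 2/2, Abara 1/1.

8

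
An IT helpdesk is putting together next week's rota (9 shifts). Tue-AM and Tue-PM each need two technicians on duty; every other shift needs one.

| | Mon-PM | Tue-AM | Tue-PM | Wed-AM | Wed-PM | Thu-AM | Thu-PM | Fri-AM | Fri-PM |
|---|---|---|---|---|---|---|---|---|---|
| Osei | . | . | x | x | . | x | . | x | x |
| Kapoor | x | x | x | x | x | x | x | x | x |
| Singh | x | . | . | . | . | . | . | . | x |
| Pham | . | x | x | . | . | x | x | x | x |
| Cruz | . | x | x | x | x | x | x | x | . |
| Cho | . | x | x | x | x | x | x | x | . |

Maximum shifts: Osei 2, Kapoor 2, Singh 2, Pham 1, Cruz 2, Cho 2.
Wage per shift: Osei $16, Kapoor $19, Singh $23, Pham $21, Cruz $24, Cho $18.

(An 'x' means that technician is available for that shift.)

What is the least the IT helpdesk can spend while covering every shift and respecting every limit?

$221

Picking the cheapest available technician for each shift independently would cost $190, but that ignores the shift limits.
An optimal schedule: Mon-PM→Singh, Tue-AM→Cruz+Cho, Tue-PM→Cruz+Cho, Wed-AM→Osei, Wed-PM→Kapoor, Thu-AM→Osei, Thu-PM→Kapoor, Fri-AM→Pham, Fri-PM→Singh.
Total: 23 + 24 + 18 + 24 + 18 + 16 + 19 + 16 + 19 + 21 + 23 = $221.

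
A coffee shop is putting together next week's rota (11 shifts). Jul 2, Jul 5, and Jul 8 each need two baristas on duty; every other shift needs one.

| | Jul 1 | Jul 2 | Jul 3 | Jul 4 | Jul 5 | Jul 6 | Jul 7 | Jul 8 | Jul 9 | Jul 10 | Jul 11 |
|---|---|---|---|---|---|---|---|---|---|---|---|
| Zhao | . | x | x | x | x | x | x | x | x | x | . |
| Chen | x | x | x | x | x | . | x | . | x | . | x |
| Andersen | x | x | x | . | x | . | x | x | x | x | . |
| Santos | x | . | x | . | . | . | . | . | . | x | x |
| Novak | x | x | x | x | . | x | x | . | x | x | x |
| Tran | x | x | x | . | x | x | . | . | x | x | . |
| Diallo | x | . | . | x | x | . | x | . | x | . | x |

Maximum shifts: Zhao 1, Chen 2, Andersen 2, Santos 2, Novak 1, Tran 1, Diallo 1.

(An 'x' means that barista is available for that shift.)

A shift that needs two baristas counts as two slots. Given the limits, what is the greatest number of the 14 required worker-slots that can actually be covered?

Total capacity across all baristas is 1+2+2+2+1+1+1 = 10, and 14 slots are needed, so at most 10 can be filled.
An assignment achieving 10: Jul 1→Santos, Jul 2→Andersen+Tran, Jul 4→Chen, Jul 5→Diallo, Jul 6→Novak, Jul 8→Zhao+Andersen, Jul 10→Santos, Jul 11→Chen.
Loads: Zhao 1/1, Chen 2/2, Andersen 2/2, Santos 2/2, Novak 1/1, Tran 1/1, Diallo 1/1.

10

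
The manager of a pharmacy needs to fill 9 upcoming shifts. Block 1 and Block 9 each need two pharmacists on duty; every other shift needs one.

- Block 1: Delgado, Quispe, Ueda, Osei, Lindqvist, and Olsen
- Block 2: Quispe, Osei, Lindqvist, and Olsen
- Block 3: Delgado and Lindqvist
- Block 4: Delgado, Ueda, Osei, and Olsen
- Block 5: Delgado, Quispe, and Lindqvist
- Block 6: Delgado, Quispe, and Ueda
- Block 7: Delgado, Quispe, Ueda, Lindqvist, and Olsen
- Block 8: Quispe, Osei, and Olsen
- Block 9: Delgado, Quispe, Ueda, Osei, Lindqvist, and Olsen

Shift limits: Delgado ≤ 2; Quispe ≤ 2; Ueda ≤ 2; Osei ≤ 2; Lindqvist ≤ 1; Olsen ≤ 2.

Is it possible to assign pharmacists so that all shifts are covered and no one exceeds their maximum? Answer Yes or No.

One valid schedule: Block 1→Osei+Olsen, Block 2→Osei, Block 3→Delgado, Block 4→Ueda, Block 5→Delgado, Block 6→Quispe, Block 7→Ueda, Block 8→Quispe, Block 9→Lindqvist+Olsen.
Loads: Delgado 2/2, Quispe 2/2, Ueda 2/2, Osei 2/2, Lindqvist 1/1, Olsen 2/2 — all within limits.

Yes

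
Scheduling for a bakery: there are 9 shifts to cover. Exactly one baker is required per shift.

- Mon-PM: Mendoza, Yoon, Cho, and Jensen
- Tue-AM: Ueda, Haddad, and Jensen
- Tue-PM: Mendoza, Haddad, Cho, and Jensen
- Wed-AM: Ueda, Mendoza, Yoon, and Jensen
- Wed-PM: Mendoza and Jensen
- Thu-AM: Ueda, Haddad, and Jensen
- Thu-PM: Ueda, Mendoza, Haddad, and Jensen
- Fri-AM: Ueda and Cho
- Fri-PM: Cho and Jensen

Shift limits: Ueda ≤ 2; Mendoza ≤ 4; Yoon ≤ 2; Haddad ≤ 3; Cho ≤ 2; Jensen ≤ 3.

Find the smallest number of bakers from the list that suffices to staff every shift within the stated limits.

9 slots to fill and no one can take more than 4, so at least ⌈9/4⌉ = 3 bakers are needed.
Ueda, Mendoza, and Jensen alone can cover everything: Mon-PM→Mendoza, Tue-AM→Ueda, Tue-PM→Mendoza, Wed-AM→Mendoza, Wed-PM→Mendoza, Thu-AM→Jensen, Thu-PM→Jensen, Fri-AM→Ueda, Fri-PM→Jensen.

3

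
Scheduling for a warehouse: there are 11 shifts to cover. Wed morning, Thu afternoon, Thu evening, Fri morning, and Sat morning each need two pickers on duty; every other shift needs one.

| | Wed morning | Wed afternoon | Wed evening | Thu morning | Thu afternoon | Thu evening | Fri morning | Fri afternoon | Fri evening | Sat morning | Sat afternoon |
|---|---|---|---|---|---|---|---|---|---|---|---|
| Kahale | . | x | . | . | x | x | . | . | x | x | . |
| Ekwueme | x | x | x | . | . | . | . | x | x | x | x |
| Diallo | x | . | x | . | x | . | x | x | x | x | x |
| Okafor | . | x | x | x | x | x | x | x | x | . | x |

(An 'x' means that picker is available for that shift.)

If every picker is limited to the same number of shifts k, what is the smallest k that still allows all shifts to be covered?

4

With 4 pickers and 16 worker-slots to fill, someone must work at least ⌈16/4⌉ = 4 shifts, so k ≥ 4.
k = 4 works: Wed morning→Ekwueme+Diallo, Wed afternoon→Kahale, Wed evening→Ekwueme, Thu morning→Okafor, Thu afternoon→Kahale+Diallo, Thu evening→Kahale+Okafor, Fri morning→Diallo+Okafor, Fri afternoon→Ekwueme, Fri evening→Okafor, Sat morning→Kahale+Ekwueme, Sat afternoon→Diallo.
Loads: Kahale 4, Ekwueme 4, Diallo 4, Okafor 4 — all ≤ 4.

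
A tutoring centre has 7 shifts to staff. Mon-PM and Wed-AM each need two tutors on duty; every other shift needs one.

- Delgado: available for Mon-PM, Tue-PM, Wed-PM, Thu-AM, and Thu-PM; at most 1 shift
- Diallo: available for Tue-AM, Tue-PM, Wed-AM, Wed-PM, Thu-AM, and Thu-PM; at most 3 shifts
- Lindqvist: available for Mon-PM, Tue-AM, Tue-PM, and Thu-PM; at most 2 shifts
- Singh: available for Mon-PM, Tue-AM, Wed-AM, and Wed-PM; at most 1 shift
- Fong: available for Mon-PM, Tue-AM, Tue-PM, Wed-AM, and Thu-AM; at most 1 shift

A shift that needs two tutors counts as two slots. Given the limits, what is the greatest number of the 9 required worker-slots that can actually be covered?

Total capacity across all tutors is 1+3+2+1+1 = 8, and 9 slots are needed, so at most 8 can be filled.
An assignment achieving 8: Mon-PM→Lindqvist+Fong, Tue-AM→Lindqvist, Wed-AM→Diallo+Singh, Wed-PM→Delgado, Thu-AM→Diallo, Thu-PM→Diallo.
Loads: Delgado 1/1, Diallo 3/3, Lindqvist 2/2, Singh 1/1, Fong 1/1.

8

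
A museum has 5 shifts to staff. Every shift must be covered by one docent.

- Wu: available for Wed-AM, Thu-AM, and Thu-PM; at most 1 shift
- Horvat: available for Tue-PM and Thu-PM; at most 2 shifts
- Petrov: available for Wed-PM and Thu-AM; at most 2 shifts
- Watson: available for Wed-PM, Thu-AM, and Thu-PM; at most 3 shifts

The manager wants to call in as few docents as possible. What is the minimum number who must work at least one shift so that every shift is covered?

5 slots to fill and no one can take more than 3, so at least ⌈5/3⌉ = 2 docents are needed.
Shifts {Tue-PM, Wed-AM, Wed-PM} need 3 slots, but among the docents available for them (Wu, Horvat, Petrov, and Watson) any 2 together supply at most 2. So 2 docents are not enough.
Wu, Horvat, and Petrov alone can cover everything: Tue-PM→Horvat, Wed-AM→Wu, Wed-PM→Petrov, Thu-AM→Petrov, Thu-PM→Horvat.

3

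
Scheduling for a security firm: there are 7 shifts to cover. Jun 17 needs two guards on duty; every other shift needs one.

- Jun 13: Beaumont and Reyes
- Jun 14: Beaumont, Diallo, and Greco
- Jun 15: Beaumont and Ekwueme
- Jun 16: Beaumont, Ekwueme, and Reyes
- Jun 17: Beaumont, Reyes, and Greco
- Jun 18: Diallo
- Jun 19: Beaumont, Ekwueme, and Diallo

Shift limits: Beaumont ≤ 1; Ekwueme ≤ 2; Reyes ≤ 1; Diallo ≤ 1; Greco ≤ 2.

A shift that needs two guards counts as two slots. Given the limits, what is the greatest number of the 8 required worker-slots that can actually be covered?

7

Total capacity across all guards is 1+2+1+1+2 = 7, and 8 slots are needed, so at most 7 can be filled.
An assignment achieving 7: Jun 13→Beaumont, Jun 14→Greco, Jun 15→Ekwueme, Jun 16→Ekwueme, Jun 17→Reyes+Greco, Jun 18→Diallo.
Loads: Beaumont 1/1, Ekwueme 2/2, Reyes 1/1, Diallo 1/1, Greco 2/2.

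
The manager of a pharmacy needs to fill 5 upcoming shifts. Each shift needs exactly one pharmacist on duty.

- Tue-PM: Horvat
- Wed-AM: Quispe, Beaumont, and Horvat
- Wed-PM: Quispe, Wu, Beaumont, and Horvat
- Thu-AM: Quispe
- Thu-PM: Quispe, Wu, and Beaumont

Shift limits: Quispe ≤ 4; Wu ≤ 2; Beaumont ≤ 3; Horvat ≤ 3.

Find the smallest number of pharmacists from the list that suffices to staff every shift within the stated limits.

2

5 slots to fill and no one can take more than 4, so at least ⌈5/4⌉ = 2 pharmacists are needed.
Quispe and Horvat alone can cover everything: Tue-PM→Horvat, Wed-AM→Quispe, Wed-PM→Quispe, Thu-AM→Quispe, Thu-PM→Quispe.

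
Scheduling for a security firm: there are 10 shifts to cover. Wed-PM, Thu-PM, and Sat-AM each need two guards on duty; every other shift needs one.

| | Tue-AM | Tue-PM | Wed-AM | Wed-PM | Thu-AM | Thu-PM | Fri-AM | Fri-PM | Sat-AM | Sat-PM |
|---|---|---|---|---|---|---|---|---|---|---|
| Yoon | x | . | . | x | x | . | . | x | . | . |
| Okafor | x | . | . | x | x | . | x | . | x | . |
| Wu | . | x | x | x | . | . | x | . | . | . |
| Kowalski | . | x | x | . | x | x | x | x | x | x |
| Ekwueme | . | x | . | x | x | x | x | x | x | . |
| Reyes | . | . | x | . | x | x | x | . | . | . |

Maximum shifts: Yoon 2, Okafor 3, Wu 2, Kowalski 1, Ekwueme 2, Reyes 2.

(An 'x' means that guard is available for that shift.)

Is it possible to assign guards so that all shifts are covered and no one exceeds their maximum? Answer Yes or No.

Total capacity is 2+3+2+1+2+2 = 12 but 13 worker-slots are needed — infeasible.

No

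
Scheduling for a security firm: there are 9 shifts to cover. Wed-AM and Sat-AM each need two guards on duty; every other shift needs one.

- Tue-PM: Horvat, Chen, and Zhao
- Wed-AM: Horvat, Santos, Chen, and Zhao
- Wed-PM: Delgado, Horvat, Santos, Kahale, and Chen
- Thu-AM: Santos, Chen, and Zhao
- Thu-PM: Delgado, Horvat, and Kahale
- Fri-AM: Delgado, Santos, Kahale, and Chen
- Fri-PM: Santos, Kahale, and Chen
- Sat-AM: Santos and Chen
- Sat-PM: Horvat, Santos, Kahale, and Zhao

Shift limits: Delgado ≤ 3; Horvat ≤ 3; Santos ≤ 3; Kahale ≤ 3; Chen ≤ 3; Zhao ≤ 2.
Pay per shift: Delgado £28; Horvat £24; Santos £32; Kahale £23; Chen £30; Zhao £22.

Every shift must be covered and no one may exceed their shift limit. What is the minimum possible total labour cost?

Sat-AM can only be covered by Santos and Chen, so that assignment is forced.
Picking the cheapest available guard for each shift independently would cost £266, but that ignores the shift limits.
An optimal schedule: Tue-PM→Horvat, Wed-AM→Zhao+Horvat, Wed-PM→Delgado, Thu-AM→Zhao, Thu-PM→Kahale, Fri-AM→Kahale, Fri-PM→Kahale, Sat-AM→Chen+Santos, Sat-PM→Horvat.
Total: 24 + 22 + 24 + 28 + 22 + 23 + 23 + 23 + 30 + 32 + 24 = £275.

£275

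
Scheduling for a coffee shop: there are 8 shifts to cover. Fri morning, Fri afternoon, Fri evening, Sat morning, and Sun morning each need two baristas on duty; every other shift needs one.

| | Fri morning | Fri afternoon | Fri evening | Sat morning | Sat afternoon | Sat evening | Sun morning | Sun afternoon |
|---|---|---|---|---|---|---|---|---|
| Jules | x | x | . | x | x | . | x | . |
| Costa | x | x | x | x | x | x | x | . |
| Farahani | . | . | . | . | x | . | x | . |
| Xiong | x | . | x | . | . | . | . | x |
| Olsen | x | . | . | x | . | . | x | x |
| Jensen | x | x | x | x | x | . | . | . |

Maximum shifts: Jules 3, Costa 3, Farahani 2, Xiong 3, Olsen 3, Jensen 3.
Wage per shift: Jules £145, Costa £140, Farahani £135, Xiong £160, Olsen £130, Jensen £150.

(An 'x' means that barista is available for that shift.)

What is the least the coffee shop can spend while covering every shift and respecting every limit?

Sat evening can only be covered by Costa, so that assignment is forced.
Picking the cheapest available barista for each shift independently would cost £1785, but that ignores the shift limits.
An optimal schedule: Fri morning→Jules+Jensen, Fri afternoon→Costa+Jules, Fri evening→Costa+Jensen, Sat morning→Olsen+Jules, Sat afternoon→Farahani, Sat evening→Costa, Sun morning→Olsen+Farahani, Sun afternoon→Olsen.
Total: 145 + 150 + 140 + 145 + 140 + 150 + 130 + 145 + 135 + 140 + 130 + 135 + 130 = £1815.

£1815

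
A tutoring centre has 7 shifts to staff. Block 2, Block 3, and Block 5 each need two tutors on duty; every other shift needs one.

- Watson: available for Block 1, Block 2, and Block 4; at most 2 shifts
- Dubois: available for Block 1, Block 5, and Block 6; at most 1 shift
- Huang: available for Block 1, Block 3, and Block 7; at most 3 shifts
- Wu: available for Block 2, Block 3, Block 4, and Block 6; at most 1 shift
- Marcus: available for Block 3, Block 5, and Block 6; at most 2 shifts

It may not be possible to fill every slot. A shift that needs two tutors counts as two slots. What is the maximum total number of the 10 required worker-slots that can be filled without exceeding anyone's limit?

9

Total capacity across all tutors is 2+1+3+1+2 = 9, and 10 slots are needed, so at most 9 can be filled.
An assignment achieving 9: Block 1→Huang, Block 2→Watson+Wu, Block 3→Huang+Marcus, Block 4→Watson, Block 5→Dubois+Marcus, Block 7→Huang.
Loads: Watson 2/2, Dubois 1/1, Huang 3/3, Wu 1/1, Marcus 2/2.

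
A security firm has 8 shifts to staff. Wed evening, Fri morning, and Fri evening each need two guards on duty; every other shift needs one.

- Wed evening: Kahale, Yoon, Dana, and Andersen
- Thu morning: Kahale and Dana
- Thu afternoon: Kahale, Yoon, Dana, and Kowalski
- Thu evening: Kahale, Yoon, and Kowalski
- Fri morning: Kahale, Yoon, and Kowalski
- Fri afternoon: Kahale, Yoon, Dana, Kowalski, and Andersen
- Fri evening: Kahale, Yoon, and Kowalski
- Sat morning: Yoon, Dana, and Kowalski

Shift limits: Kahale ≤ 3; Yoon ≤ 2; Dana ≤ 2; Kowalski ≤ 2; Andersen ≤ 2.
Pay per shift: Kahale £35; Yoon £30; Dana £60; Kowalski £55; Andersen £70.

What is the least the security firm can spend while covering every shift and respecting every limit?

Picking the cheapest available guard for each shift independently would cost £350, but that ignores the shift limits.
An optimal schedule: Wed evening→Dana+Andersen, Thu morning→Kahale, Thu afternoon→Kowalski, Thu evening→Kahale, Fri morning→Kahale+Yoon, Fri afternoon→Andersen, Fri evening→Yoon+Kowalski, Sat morning→Dana.
Total: 60 + 70 + 35 + 55 + 35 + 35 + 30 + 70 + 30 + 55 + 60 = £535.

£535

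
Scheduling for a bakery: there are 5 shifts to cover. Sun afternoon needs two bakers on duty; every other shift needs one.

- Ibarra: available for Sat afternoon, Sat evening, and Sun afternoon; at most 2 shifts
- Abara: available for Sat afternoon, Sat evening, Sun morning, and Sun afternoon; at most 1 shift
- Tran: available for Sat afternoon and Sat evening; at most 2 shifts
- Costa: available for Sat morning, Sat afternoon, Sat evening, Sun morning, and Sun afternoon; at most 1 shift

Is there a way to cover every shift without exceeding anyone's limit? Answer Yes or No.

No

Total capacity is 6 and 6 slots are needed, so capacity alone doesn't rule it out.
Shifts {Sat morning, Sun morning, Sun afternoon} need 4 worker-slots in total, but the bakers available for any of those shifts (Ibarra, Abara, and Costa) can supply at most 3 among them. So no valid schedule exists.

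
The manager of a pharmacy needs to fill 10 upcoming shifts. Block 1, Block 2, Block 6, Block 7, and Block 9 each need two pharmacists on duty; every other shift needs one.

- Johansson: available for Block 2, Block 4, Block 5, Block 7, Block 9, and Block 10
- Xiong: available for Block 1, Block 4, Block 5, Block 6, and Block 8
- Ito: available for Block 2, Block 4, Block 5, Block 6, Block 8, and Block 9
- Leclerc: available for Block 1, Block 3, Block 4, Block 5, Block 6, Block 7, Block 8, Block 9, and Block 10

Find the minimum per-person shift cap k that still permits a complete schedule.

4

With 4 pharmacists and 15 worker-slots to fill, someone must work at least ⌈15/4⌉ = 4 shifts, so k ≥ 4.
k = 4 works: Block 1→Xiong+Leclerc, Block 2→Johansson+Ito, Block 3→Leclerc, Block 4→Xiong, Block 5→Ito, Block 6→Xiong+Ito, Block 7→Johansson+Leclerc, Block 8→Xiong, Block 9→Johansson+Ito, Block 10→Johansson.
Loads: Johansson 4, Xiong 4, Ito 4, Leclerc 3 — all ≤ 4.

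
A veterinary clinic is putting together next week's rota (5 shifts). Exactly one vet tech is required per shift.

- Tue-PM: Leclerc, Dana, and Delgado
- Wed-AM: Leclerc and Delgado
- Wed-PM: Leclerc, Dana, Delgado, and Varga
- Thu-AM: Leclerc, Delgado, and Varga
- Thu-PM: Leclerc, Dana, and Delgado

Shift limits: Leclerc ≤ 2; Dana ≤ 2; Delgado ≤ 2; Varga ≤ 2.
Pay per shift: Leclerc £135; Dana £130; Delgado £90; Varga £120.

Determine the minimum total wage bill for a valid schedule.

£550

Picking the cheapest available vet tech for each shift independently would cost £450, but that ignores the shift limits.
An optimal schedule: Tue-PM→Delgado, Wed-AM→Delgado, Wed-PM→Varga, Thu-AM→Varga, Thu-PM→Dana.
Total: 90 + 90 + 120 + 120 + 130 = £550.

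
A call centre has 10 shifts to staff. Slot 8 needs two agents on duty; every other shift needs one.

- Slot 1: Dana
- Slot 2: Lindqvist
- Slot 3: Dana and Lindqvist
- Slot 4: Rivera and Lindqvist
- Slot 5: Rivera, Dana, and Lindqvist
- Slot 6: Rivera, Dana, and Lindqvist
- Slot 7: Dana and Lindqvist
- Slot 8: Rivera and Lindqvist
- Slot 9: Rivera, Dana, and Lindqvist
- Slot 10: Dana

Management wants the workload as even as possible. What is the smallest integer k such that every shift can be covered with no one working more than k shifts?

With 3 agents and 11 worker-slots to fill, someone must work at least ⌈11/3⌉ = 4 shifts, so k ≥ 4.
k = 4 works: Slot 1→Dana, Slot 2→Lindqvist, Slot 3→Dana, Slot 4→Rivera, Slot 5→Rivera, Slot 6→Rivera, Slot 7→Dana, Slot 8→Rivera+Lindqvist, Slot 9→Lindqvist, Slot 10→Dana.
Loads: Rivera 4, Dana 4, Lindqvist 3 — all ≤ 4.

4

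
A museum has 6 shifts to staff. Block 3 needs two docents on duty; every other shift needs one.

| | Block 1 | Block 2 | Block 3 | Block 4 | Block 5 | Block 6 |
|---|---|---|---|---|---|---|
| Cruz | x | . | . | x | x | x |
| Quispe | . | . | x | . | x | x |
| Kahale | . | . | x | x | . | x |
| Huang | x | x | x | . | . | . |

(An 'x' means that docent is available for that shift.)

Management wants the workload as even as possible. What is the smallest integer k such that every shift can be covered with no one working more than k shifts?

2

With 4 docents and 7 worker-slots to fill, someone must work at least ⌈7/4⌉ = 2 shifts, so k ≥ 2.
k = 2 works: Block 1→Cruz, Block 2→Huang, Block 3→Quispe+Kahale, Block 4→Cruz, Block 5→Quispe, Block 6→Kahale.
Loads: Cruz 2, Quispe 2, Kahale 2, Huang 1 — all ≤ 2.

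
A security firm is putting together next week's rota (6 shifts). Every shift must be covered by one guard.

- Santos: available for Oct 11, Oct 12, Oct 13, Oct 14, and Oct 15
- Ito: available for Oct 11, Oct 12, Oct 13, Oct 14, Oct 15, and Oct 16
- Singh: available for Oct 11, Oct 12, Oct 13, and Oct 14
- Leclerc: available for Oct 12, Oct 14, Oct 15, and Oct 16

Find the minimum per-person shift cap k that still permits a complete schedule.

With 4 guards and 6 worker-slots to fill, someone must work at least ⌈6/4⌉ = 2 shifts, so k ≥ 2.
k = 2 works: Oct 11→Santos, Oct 12→Singh, Oct 13→Santos, Oct 14→Singh, Oct 15→Ito, Oct 16→Ito.
Loads: Santos 2, Ito 2, Singh 2, Leclerc 0 — all ≤ 2.

2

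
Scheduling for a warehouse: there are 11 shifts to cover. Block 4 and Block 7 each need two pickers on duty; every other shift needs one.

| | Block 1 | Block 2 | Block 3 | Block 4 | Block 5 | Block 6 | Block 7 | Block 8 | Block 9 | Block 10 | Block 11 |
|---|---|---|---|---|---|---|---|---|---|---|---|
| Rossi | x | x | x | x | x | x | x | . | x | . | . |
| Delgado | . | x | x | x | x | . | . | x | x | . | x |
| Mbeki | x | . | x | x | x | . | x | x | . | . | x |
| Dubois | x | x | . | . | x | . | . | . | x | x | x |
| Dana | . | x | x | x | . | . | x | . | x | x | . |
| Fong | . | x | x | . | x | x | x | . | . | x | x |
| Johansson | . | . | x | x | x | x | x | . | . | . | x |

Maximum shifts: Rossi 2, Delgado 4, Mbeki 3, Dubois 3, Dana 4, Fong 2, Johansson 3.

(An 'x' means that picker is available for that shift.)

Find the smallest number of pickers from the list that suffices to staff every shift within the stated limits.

4

13 slots to fill and no one can take more than 4, so at least ⌈13/4⌉ = 4 pickers are needed.
Rossi, Delgado, Mbeki, and Dana alone can cover everything: Block 1→Rossi, Block 2→Delgado, Block 3→Mbeki, Block 4→Mbeki+Dana, Block 5→Delgado, Block 6→Rossi, Block 7→Mbeki+Dana, Block 8→Delgado, Block 9→Dana, Block 10→Dana, Block 11→Delgado.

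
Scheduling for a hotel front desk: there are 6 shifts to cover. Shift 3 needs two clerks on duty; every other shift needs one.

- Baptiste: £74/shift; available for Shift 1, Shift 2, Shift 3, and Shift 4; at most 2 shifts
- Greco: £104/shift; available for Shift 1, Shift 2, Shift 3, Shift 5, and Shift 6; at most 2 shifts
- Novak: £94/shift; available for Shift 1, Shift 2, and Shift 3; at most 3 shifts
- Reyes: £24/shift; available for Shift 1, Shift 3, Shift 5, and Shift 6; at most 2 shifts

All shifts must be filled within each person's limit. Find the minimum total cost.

Shift 4 can only be covered by Baptiste, so that assignment is forced.
Picking the cheapest available clerk for each shift independently would cost £318, but that ignores the shift limits.
An optimal schedule: Shift 1→Novak, Shift 2→Novak, Shift 3→Baptiste+Novak, Shift 4→Baptiste, Shift 5→Reyes, Shift 6→Reyes.
Total: 94 + 94 + 74 + 94 + 74 + 24 + 24 = £478.

£478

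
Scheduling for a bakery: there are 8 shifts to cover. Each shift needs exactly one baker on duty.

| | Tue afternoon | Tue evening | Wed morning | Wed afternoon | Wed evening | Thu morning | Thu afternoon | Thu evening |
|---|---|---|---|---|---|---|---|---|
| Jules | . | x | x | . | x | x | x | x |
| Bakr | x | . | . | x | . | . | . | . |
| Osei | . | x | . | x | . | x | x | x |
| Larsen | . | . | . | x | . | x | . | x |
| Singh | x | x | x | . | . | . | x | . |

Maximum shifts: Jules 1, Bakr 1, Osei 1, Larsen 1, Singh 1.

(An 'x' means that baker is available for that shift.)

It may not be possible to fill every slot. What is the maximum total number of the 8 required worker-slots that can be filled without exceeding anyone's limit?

5

Total capacity across all bakers is 1+1+1+1+1 = 5, and 8 slots are needed, so at most 5 can be filled.
An assignment achieving 5: Tue afternoon→Bakr, Tue evening→Osei, Wed morning→Singh, Wed afternoon→Larsen, Wed evening→Jules.
Loads: Jules 1/1, Bakr 1/1, Osei 1/1, Larsen 1/1, Singh 1/1.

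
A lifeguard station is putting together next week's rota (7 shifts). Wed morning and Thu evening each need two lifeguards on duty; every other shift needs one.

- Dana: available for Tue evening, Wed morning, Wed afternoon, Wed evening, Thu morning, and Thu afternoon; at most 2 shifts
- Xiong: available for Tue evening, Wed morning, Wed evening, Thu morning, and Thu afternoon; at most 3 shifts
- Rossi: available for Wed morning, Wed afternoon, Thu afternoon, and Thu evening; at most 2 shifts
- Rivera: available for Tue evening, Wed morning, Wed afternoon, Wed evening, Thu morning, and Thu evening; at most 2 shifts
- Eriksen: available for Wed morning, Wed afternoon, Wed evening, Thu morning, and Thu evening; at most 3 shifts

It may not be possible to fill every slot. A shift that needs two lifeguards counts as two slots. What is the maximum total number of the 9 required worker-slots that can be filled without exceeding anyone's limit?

9

Total capacity across all lifeguards is 2+3+2+2+3 = 12, and 9 slots are needed, so at most 9 can be filled.
An assignment achieving 9: Tue evening→Dana, Wed morning→Xiong+Rivera, Wed afternoon→Rossi, Wed evening→Xiong, Thu morning→Xiong, Thu afternoon→Dana, Thu evening→Rossi+Rivera.
Loads: Dana 2/2, Xiong 3/3, Rossi 2/2, Rivera 2/2, Eriksen 0/3.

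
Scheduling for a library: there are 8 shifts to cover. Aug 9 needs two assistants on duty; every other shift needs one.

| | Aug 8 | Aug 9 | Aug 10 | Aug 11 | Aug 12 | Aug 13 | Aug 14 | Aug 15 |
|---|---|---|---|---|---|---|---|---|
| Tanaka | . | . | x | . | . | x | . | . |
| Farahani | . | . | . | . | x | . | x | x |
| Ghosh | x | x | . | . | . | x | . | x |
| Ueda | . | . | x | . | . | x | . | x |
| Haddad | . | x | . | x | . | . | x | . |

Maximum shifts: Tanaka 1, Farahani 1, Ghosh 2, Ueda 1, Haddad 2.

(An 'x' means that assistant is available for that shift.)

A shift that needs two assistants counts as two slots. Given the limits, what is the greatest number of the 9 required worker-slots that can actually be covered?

Total capacity across all assistants is 1+1+2+1+2 = 7, and 9 slots are needed, so at most 7 can be filled.
An assignment achieving 7: Aug 8→Ghosh, Aug 9→Ghosh+Haddad, Aug 10→Tanaka, Aug 11→Haddad, Aug 12→Farahani, Aug 13→Ueda.
Loads: Tanaka 1/1, Farahani 1/1, Ghosh 2/2, Ueda 1/1, Haddad 2/2.

7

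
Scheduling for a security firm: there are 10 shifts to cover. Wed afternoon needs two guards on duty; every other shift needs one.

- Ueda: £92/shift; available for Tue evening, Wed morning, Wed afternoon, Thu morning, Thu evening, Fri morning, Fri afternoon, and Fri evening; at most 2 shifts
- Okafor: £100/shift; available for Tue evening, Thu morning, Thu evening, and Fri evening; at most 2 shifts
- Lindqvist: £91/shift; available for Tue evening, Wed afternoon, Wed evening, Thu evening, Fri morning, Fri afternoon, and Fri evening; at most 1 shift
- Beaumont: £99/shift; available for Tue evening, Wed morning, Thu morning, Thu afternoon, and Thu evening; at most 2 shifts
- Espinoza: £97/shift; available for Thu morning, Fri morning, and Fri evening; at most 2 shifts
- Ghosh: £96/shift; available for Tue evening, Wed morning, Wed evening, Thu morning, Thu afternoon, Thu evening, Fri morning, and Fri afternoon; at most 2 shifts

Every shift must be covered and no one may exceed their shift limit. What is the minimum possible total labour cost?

£1059

Wed afternoon can only be covered by Ueda and Lindqvist, so that assignment is forced.
Picking the cheapest available guard for each shift independently would cost £1009, but that ignores the shift limits.
An optimal schedule: Tue evening→Okafor, Wed morning→Ueda, Wed afternoon→Ueda+Lindqvist, Wed evening→Ghosh, Thu morning→Espinoza, Thu afternoon→Beaumont, Thu evening→Beaumont, Fri morning→Espinoza, Fri afternoon→Ghosh, Fri evening→Okafor.
Total: 100 + 92 + 92 + 91 + 96 + 97 + 99 + 99 + 97 + 96 + 100 = £1059.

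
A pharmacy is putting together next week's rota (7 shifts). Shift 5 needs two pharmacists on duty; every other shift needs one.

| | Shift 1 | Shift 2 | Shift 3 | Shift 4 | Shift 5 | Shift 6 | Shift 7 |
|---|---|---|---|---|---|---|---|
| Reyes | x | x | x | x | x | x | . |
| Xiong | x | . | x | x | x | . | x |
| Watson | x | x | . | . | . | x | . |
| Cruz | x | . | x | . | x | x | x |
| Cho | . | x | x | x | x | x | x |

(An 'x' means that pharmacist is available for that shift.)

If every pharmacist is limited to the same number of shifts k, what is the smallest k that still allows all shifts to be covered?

2

With 5 pharmacists and 8 worker-slots to fill, someone must work at least ⌈8/5⌉ = 2 shifts, so k ≥ 2.
k = 2 works: Shift 1→Xiong, Shift 2→Reyes, Shift 3→Cruz, Shift 4→Reyes, Shift 5→Cruz+Cho, Shift 6→Watson, Shift 7→Xiong.
Loads: Reyes 2, Xiong 2, Watson 1, Cruz 2, Cho 1 — all ≤ 2.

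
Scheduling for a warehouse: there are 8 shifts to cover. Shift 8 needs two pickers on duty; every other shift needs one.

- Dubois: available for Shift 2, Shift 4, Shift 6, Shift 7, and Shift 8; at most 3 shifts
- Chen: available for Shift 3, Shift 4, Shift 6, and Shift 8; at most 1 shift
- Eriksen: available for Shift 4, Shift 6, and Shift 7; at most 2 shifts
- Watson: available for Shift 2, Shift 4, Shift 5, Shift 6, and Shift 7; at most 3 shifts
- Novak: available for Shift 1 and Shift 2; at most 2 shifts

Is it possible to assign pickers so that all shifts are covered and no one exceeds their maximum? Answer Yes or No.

Total capacity is 11 and 9 slots are needed, so capacity alone doesn't rule it out.
Shifts {Shift 3, Shift 8} need 3 worker-slots in total, but the pickers available for any of those shifts (Dubois and Chen) can supply at most 2 among them. So no valid schedule exists.

No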